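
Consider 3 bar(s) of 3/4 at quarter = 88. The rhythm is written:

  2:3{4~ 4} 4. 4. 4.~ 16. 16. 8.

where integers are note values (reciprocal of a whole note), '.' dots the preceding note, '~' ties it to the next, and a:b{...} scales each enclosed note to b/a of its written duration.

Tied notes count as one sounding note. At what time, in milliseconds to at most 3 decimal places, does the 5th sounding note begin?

1. 0.0ms @ 0 + 2045.455ms (3)
2. 2045.455ms @ 3 + 1022.727ms (3/2)
3. 3068.182ms @ 9/2 + 1022.727ms (3/2)
4. 4090.909ms @ 6 + 1278.409ms (15/8)
5. 5369.318ms @ 63/8 + 255.682ms (3/8)
6. 5625.0ms @ 33/4 + 511.364ms (3/4)

note 5 onset = 63/8b = 5369.318ms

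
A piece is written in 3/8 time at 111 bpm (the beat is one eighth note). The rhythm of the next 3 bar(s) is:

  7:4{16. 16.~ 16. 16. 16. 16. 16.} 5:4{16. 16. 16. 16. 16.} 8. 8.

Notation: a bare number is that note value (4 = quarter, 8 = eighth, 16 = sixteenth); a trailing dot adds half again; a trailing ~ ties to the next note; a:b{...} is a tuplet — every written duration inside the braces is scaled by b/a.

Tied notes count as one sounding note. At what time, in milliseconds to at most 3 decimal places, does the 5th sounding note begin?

note 5 onset = 15/7b = 1158.301ms

1. 0.0ms @ 0 + 231.66ms (3/7)
2. 231.66ms @ 3/7 + 463.32ms (6/7)
3. 694.981ms @ 9/7 + 231.66ms (3/7)
4. 926.641ms @ 12/7 + 231.66ms (3/7)
5. 1158.301ms @ 15/7 + 231.66ms (3/7)
6. 1389.961ms @ 18/7 + 231.66ms (3/7)
7. 1621.622ms @ 3 + 324.324ms (3/5)
8. 1945.946ms @ 18/5 + 324.324ms (3/5)
9. 2270.27ms @ 21/5 + 324.324ms (3/5)
10. 2594.595ms @ 24/5 + 324.324ms (3/5)
11. 2918.919ms @ 27/5 + 324.324ms (3/5)
12. 3243.243ms @ 6 + 810.811ms (3/2)
13. 4054.054ms @ 15/2 + 810.811ms (3/2)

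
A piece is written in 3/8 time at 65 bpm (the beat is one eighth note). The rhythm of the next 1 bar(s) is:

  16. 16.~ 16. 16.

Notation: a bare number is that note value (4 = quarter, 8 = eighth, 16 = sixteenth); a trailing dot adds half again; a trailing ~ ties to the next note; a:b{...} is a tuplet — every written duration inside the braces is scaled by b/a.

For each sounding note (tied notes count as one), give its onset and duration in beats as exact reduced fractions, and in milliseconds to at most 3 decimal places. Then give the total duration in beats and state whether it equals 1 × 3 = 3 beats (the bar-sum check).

1) 0.0ms=0b +692.308ms=3/4b
2) 692.308ms=3/4b +1384.615ms=3/2b
3) 2076.923ms=9/4b +692.308ms=3/4b
Σ=3b of 3 (65bpm 3/8) — PASS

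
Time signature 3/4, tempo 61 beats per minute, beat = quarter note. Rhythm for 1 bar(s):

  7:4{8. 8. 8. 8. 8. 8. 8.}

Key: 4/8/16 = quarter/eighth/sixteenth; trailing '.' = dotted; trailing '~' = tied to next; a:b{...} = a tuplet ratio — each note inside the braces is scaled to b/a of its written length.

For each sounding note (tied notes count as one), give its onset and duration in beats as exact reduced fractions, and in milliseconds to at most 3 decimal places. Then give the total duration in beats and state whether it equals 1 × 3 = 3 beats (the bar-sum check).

1) 0.0ms=0b +421.546ms=3/7b
2) 421.546ms=3/7b +421.546ms=3/7b
3) 843.091ms=6/7b +421.546ms=3/7b
4) 1264.637ms=9/7b +421.546ms=3/7b
5) 1686.183ms=12/7b +421.546ms=3/7b
6) 2107.728ms=15/7b +421.546ms=3/7b
7) 2529.274ms=18/7b +421.546ms=3/7b
Σ=3b of 3 (61bpm 3/4) — PASS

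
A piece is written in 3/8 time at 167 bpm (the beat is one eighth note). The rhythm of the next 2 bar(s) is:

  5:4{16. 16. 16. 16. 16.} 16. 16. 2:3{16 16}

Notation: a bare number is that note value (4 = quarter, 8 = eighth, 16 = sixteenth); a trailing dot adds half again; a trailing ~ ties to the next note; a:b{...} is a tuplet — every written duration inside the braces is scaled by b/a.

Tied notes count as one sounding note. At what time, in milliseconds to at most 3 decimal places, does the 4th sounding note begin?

note 4 onset = 9/5b = 646.707ms

1. 0.0ms @ 0 + 215.569ms (3/5)
2. 215.569ms @ 3/5 + 215.569ms (3/5)
3. 431.138ms @ 6/5 + 215.569ms (3/5)
4. 646.707ms @ 9/5 + 215.569ms (3/5)
5. 862.275ms @ 12/5 + 215.569ms (3/5)
6. 1077.844ms @ 3 + 269.461ms (3/4)
7. 1347.305ms @ 15/4 + 269.461ms (3/4)
8. 1616.766ms @ 9/2 + 269.461ms (3/4)
9. 1886.228ms @ 21/4 + 269.461ms (3/4)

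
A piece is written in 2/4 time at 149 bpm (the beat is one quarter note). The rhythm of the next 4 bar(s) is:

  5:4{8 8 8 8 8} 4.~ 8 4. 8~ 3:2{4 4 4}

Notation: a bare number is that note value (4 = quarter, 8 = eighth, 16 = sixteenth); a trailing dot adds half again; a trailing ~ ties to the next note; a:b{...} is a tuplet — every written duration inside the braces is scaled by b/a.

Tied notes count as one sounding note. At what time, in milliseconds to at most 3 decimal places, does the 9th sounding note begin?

1. 0.0ms @ 0 + 161.074ms (2/5)
2. 161.074ms @ 2/5 + 161.074ms (2/5)
3. 322.148ms @ 4/5 + 161.074ms (2/5)
4. 483.221ms @ 6/5 + 161.074ms (2/5)
5. 644.295ms @ 8/5 + 161.074ms (2/5)
6. 805.369ms @ 2 + 805.369ms (2)
7. 1610.738ms @ 4 + 604.027ms (3/2)
8. 2214.765ms @ 11/2 + 469.799ms (7/6)
9. 2684.564ms @ 20/3 + 268.456ms (2/3)
10. 2953.02ms @ 22/3 + 268.456ms (2/3)

note 9 onset = 20/3b = 2684.564ms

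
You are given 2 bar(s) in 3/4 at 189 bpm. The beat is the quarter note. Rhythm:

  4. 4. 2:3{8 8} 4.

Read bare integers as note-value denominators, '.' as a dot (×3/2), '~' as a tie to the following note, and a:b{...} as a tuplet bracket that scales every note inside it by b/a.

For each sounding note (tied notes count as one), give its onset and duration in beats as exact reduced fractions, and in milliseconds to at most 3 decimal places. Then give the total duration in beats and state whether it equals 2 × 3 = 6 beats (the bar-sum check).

1) 0.0ms=0b +476.19ms=3/2b
2) 476.19ms=3/2b +476.19ms=3/2b
3) 952.381ms=3b +238.095ms=3/4b
4) 1190.476ms=15/4b +238.095ms=3/4b
5) 1428.571ms=9/2b +476.19ms=3/2b
Σ=6b of 6 (189bpm 3/4) — PASS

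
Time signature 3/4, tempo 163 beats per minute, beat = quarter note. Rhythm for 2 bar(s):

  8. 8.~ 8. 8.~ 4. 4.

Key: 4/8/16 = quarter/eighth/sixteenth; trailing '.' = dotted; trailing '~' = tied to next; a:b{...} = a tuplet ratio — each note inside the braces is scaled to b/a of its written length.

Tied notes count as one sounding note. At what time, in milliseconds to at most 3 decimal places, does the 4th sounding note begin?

note 4 onset = 9/2b = 1656.442ms

1. 0.0ms @ 0 + 276.074ms (3/4)
2. 276.074ms @ 3/4 + 552.147ms (3/2)
3. 828.221ms @ 9/4 + 828.221ms (9/4)
4. 1656.442ms @ 9/2 + 552.147ms (3/2)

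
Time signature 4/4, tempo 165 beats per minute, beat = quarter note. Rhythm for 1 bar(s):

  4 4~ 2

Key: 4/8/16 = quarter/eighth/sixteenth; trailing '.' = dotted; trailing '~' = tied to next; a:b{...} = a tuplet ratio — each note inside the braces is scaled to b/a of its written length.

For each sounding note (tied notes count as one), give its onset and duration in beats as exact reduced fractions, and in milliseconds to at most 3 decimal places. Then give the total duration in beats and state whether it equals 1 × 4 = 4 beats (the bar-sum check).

1) 0.0ms=0b +363.636ms=1b
2) 363.636ms=1b +1090.909ms=3b
Σ=4b of 4 (165bpm 4/4) — PASS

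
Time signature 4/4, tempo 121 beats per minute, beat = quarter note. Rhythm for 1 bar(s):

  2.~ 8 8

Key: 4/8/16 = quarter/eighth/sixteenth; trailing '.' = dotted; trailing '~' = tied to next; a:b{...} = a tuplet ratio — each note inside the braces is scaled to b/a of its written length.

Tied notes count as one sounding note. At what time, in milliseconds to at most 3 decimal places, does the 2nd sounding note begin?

1. 0.0ms @ 0 + 1735.537ms (7/2)
2. 1735.537ms @ 7/2 + 247.934ms (1/2)

note 2 onset = 7/2b = 1735.537ms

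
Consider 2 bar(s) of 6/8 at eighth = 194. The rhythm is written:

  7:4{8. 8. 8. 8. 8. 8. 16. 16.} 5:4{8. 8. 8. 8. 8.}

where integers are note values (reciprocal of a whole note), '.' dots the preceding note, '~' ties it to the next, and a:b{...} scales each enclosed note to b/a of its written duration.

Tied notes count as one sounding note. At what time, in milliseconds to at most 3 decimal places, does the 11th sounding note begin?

note 11 onset = 42/5b = 2597.938ms

1. 0.0ms @ 0 + 265.096ms (6/7)
2. 265.096ms @ 6/7 + 265.096ms (6/7)
3. 530.191ms @ 12/7 + 265.096ms (6/7)
4. 795.287ms @ 18/7 + 265.096ms (6/7)
5. 1060.383ms @ 24/7 + 265.096ms (6/7)
6. 1325.479ms @ 30/7 + 265.096ms (6/7)
7. 1590.574ms @ 36/7 + 132.548ms (3/7)
8. 1723.122ms @ 39/7 + 132.548ms (3/7)
9. 1855.67ms @ 6 + 371.134ms (6/5)
10. 2226.804ms @ 36/5 + 371.134ms (6/5)
11. 2597.938ms @ 42/5 + 371.134ms (6/5)
12. 2969.072ms @ 48/5 + 371.134ms (6/5)
13. 3340.206ms @ 54/5 + 371.134ms (6/5)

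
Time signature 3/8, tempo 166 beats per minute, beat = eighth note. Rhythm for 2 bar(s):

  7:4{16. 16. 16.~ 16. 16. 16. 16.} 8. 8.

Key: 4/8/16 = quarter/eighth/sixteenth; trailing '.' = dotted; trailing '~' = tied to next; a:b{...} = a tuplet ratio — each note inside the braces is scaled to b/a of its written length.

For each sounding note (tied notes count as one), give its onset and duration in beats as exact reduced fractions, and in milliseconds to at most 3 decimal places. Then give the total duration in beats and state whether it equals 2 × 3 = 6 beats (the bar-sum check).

1) 0.0ms=0b +154.905ms=3/7b
2) 154.905ms=3/7b +154.905ms=3/7b
3) 309.811ms=6/7b +309.811ms=6/7b
4) 619.621ms=12/7b +154.905ms=3/7b
5) 774.527ms=15/7b +154.905ms=3/7b
6) 929.432ms=18/7b +154.905ms=3/7b
7) 1084.337ms=3b +542.169ms=3/2b
8) 1626.506ms=9/2b +542.169ms=3/2b
Σ=6b of 6 (166bpm 3/8) — PASS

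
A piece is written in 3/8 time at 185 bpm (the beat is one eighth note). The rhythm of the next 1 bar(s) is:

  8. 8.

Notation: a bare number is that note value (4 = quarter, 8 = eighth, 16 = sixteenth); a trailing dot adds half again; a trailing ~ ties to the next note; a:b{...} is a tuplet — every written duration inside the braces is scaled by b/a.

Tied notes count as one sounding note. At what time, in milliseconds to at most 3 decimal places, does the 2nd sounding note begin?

note 2 onset = 3/2b = 486.486ms

1. 0.0ms @ 0 + 486.486ms (3/2)
2. 486.486ms @ 3/2 + 486.486ms (3/2)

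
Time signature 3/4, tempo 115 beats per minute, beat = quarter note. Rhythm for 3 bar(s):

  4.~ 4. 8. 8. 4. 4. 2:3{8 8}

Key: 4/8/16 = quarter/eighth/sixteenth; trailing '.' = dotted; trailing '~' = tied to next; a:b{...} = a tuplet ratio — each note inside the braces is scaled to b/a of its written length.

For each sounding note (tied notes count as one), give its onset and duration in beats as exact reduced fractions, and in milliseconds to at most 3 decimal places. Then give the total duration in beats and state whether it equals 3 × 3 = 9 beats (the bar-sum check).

1) 0.0ms=0b +1565.217ms=3b
2) 1565.217ms=3b +391.304ms=3/4b
3) 1956.522ms=15/4b +391.304ms=3/4b
4) 2347.826ms=9/2b +782.609ms=3/2b
5) 3130.435ms=6b +782.609ms=3/2b
6) 3913.043ms=15/2b +391.304ms=3/4b
7) 4304.348ms=33/4b +391.304ms=3/4b
Σ=9b of 9 (115bpm 3/4) — PASS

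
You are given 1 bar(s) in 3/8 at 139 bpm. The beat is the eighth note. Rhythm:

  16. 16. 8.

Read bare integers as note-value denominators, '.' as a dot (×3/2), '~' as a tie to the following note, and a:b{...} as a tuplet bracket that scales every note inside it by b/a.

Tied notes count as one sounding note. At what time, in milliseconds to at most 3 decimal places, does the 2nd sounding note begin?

1. 0.0ms @ 0 + 323.741ms (3/4)
2. 323.741ms @ 3/4 + 323.741ms (3/4)
3. 647.482ms @ 3/2 + 647.482ms (3/2)

note 2 onset = 3/4b = 323.741ms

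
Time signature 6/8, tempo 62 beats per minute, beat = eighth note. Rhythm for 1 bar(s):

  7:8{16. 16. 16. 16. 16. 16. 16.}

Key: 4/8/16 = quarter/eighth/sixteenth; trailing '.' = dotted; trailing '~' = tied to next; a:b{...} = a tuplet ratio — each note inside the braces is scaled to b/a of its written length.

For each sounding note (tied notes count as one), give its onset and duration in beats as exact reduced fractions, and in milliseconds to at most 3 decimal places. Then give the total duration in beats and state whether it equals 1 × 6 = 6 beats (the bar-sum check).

1) 0.0ms=0b +829.493ms=6/7b
2) 829.493ms=6/7b +829.493ms=6/7b
3) 1658.986ms=12/7b +829.493ms=6/7b
4) 2488.479ms=18/7b +829.493ms=6/7b
5) 3317.972ms=24/7b +829.493ms=6/7b
6) 4147.465ms=30/7b +829.493ms=6/7b
7) 4976.959ms=36/7b +829.493ms=6/7b
Σ=6b of 6 (62bpm 6/8) — PASS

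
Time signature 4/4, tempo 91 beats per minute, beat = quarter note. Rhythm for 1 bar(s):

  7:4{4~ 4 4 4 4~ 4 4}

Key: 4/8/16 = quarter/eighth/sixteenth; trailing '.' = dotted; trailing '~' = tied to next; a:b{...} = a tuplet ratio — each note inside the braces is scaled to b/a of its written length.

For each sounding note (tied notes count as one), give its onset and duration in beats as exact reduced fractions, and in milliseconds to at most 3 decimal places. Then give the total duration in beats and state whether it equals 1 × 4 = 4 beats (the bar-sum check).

1) 0.0ms=0b +753.532ms=8/7b
2) 753.532ms=8/7b +376.766ms=4/7b
3) 1130.298ms=12/7b +376.766ms=4/7b
4) 1507.064ms=16/7b +753.532ms=8/7b
5) 2260.597ms=24/7b +376.766ms=4/7b
Σ=4b of 4 (91bpm 4/4) — PASS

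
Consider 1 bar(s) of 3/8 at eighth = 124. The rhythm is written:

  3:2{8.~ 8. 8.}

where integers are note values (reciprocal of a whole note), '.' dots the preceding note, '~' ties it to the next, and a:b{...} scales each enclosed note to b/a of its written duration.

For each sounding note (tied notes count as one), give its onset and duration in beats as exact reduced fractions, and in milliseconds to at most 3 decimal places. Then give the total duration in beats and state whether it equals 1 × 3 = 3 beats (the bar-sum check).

1) 0.0ms=0b +967.742ms=2b
2) 967.742ms=2b +483.871ms=1b
Σ=3b of 3 (124bpm 3/8) — PASS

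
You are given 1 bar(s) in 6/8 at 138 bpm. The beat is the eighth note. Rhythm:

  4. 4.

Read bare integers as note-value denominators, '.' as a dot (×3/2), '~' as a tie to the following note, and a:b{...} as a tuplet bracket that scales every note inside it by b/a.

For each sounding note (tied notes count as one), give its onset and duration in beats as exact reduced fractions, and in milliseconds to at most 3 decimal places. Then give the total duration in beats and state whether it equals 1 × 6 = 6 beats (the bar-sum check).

1) 0.0ms=0b +1304.348ms=3b
2) 1304.348ms=3b +1304.348ms=3b
Σ=6b of 6 (138bpm 6/8) — PASS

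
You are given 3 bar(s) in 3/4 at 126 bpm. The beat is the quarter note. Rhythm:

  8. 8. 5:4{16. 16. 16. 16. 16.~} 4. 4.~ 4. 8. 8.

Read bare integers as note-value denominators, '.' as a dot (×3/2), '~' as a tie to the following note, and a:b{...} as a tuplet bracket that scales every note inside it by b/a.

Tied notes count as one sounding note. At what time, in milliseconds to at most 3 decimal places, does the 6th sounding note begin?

note 6 onset = 12/5b = 1142.857ms

1. 0.0ms @ 0 + 357.143ms (3/4)
2. 357.143ms @ 3/4 + 357.143ms (3/4)
3. 714.286ms @ 3/2 + 142.857ms (3/10)
4. 857.143ms @ 9/5 + 142.857ms (3/10)
5. 1000.0ms @ 21/10 + 142.857ms (3/10)
6. 1142.857ms @ 12/5 + 142.857ms (3/10)
7. 1285.714ms @ 27/10 + 857.143ms (9/5)
8. 2142.857ms @ 9/2 + 1428.571ms (3)
9. 3571.429ms @ 15/2 + 357.143ms (3/4)
10. 3928.571ms @ 33/4 + 357.143ms (3/4)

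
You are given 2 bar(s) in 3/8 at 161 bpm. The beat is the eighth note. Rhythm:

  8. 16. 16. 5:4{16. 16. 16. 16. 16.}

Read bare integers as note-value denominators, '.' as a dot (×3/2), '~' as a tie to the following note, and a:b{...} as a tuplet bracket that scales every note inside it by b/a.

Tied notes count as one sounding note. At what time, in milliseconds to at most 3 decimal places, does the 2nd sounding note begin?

note 2 onset = 3/2b = 559.006ms

1. 0.0ms @ 0 + 559.006ms (3/2)
2. 559.006ms @ 3/2 + 279.503ms (3/4)
3. 838.509ms @ 9/4 + 279.503ms (3/4)
4. 1118.012ms @ 3 + 223.602ms (3/5)
5. 1341.615ms @ 18/5 + 223.602ms (3/5)
6. 1565.217ms @ 21/5 + 223.602ms (3/5)
7. 1788.82ms @ 24/5 + 223.602ms (3/5)
8. 2012.422ms @ 27/5 + 223.602ms (3/5)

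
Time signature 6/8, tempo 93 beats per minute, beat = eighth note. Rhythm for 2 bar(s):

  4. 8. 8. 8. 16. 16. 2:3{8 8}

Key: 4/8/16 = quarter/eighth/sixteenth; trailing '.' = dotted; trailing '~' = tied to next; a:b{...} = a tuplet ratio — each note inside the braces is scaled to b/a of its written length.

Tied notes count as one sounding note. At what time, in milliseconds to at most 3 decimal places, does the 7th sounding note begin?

1. 0.0ms @ 0 + 1935.484ms (3)
2. 1935.484ms @ 3 + 967.742ms (3/2)
3. 2903.226ms @ 9/2 + 967.742ms (3/2)
4. 3870.968ms @ 6 + 967.742ms (3/2)
5. 4838.71ms @ 15/2 + 483.871ms (3/4)
6. 5322.581ms @ 33/4 + 483.871ms (3/4)
7. 5806.452ms @ 9 + 967.742ms (3/2)
8. 6774.194ms @ 21/2 + 967.742ms (3/2)

note 7 onset = 9b = 5806.452ms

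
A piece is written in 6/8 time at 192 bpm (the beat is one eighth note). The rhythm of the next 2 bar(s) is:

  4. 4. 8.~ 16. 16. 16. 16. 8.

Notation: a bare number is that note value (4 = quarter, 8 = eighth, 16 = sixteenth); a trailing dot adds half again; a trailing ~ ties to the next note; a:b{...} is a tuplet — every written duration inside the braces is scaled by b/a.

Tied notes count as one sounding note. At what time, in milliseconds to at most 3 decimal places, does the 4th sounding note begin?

1. 0.0ms @ 0 + 937.5ms (3)
2. 937.5ms @ 3 + 937.5ms (3)
3. 1875.0ms @ 6 + 703.125ms (9/4)
4. 2578.125ms @ 33/4 + 234.375ms (3/4)
5. 2812.5ms @ 9 + 234.375ms (3/4)
6. 3046.875ms @ 39/4 + 234.375ms (3/4)
7. 3281.25ms @ 21/2 + 468.75ms (3/2)

note 4 onset = 33/4b = 2578.125ms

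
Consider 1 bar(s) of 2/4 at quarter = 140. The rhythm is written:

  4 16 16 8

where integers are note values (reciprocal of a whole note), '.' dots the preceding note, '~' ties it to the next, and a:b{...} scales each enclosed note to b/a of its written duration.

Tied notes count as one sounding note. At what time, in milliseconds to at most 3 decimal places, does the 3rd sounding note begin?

note 3 onset = 5/4b = 535.714ms

1. 0.0ms @ 0 + 428.571ms (1)
2. 428.571ms @ 1 + 107.143ms (1/4)
3. 535.714ms @ 5/4 + 107.143ms (1/4)
4. 642.857ms @ 3/2 + 214.286ms (1/2)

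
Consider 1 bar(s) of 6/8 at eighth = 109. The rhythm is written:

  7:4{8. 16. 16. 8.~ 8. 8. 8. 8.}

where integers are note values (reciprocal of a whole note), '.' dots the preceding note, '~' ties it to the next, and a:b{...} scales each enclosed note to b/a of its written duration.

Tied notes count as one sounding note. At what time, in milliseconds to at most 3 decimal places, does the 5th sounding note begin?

note 5 onset = 24/7b = 1887.287ms

1. 0.0ms @ 0 + 471.822ms (6/7)
2. 471.822ms @ 6/7 + 235.911ms (3/7)
3. 707.733ms @ 9/7 + 235.911ms (3/7)
4. 943.644ms @ 12/7 + 943.644ms (12/7)
5. 1887.287ms @ 24/7 + 471.822ms (6/7)
6. 2359.109ms @ 30/7 + 471.822ms (6/7)
7. 2830.931ms @ 36/7 + 471.822ms (6/7)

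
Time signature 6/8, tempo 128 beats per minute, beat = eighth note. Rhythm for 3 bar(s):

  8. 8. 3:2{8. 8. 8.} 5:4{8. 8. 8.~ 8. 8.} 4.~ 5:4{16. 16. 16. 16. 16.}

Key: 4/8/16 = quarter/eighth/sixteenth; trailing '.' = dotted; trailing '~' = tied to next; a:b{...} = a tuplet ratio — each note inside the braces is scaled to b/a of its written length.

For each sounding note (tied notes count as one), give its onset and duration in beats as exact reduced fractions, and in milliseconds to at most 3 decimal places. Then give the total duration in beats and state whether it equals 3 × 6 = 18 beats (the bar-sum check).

1) 0.0ms=0b +703.125ms=3/2b
2) 703.125ms=3/2b +703.125ms=3/2b
3) 1406.25ms=3b +468.75ms=1b
4) 1875.0ms=4b +468.75ms=1b
5) 2343.75ms=5b +468.75ms=1b
6) 2812.5ms=6b +562.5ms=6/5b
7) 3375.0ms=36/5b +562.5ms=6/5b
8) 3937.5ms=42/5b +1125.0ms=12/5b
9) 5062.5ms=54/5b +562.5ms=6/5b
10) 5625.0ms=12b +1687.5ms=18/5b
11) 7312.5ms=78/5b +281.25ms=3/5b
12) 7593.75ms=81/5b +281.25ms=3/5b
13) 7875.0ms=84/5b +281.25ms=3/5b
14) 8156.25ms=87/5b +281.25ms=3/5b
Σ=18b of 18 (128bpm 6/8) — PASS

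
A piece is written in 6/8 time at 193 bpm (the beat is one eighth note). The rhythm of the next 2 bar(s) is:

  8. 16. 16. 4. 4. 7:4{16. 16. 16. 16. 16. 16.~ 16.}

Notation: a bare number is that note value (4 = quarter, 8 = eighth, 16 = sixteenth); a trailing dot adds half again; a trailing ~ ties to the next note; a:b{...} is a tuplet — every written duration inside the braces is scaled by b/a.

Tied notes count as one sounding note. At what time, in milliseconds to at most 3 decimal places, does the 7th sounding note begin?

1. 0.0ms @ 0 + 466.321ms (3/2)
2. 466.321ms @ 3/2 + 233.161ms (3/4)
3. 699.482ms @ 9/4 + 233.161ms (3/4)
4. 932.642ms @ 3 + 932.642ms (3)
5. 1865.285ms @ 6 + 932.642ms (3)
6. 2797.927ms @ 9 + 133.235ms (3/7)
7. 2931.162ms @ 66/7 + 133.235ms (3/7)
8. 3064.397ms @ 69/7 + 133.235ms (3/7)
9. 3197.631ms @ 72/7 + 133.235ms (3/7)
10. 3330.866ms @ 75/7 + 133.235ms (3/7)
11. 3464.101ms @ 78/7 + 266.469ms (6/7)

note 7 onset = 66/7b = 2931.162ms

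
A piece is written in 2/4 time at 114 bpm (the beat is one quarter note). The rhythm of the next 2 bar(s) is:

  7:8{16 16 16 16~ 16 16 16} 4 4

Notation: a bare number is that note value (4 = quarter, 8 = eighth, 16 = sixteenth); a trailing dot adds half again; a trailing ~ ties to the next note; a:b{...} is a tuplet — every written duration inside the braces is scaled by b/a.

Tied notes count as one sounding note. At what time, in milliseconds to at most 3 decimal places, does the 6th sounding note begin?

note 6 onset = 12/7b = 902.256ms

1. 0.0ms @ 0 + 150.376ms (2/7)
2. 150.376ms @ 2/7 + 150.376ms (2/7)
3. 300.752ms @ 4/7 + 150.376ms (2/7)
4. 451.128ms @ 6/7 + 300.752ms (4/7)
5. 751.88ms @ 10/7 + 150.376ms (2/7)
6. 902.256ms @ 12/7 + 150.376ms (2/7)
7. 1052.632ms @ 2 + 526.316ms (1)
8. 1578.947ms @ 3 + 526.316ms (1)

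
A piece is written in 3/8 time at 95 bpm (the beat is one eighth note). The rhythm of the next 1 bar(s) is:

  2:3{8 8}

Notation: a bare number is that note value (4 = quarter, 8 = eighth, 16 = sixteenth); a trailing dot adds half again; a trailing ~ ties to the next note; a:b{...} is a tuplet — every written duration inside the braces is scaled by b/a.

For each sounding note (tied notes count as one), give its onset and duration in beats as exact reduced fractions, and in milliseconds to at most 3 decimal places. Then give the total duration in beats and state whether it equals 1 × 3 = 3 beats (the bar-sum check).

1) 0.0ms=0b +947.368ms=3/2b
2) 947.368ms=3/2b +947.368ms=3/2b
Σ=3b of 3 (95bpm 3/8) — PASS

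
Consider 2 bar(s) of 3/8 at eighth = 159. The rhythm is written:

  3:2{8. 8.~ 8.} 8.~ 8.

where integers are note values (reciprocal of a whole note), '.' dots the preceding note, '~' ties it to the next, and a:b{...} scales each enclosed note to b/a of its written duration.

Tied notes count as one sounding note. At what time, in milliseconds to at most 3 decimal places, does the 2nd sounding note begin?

1. 0.0ms @ 0 + 377.358ms (1)
2. 377.358ms @ 1 + 754.717ms (2)
3. 1132.075ms @ 3 + 1132.075ms (3)

note 2 onset = 1b = 377.358ms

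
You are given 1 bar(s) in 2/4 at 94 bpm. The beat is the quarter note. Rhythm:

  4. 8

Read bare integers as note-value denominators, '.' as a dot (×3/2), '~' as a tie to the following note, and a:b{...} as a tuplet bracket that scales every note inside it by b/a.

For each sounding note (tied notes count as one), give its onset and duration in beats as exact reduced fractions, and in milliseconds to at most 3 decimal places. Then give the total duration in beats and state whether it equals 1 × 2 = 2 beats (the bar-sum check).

1) 0.0ms=0b +957.447ms=3/2b
2) 957.447ms=3/2b +319.149ms=1/2b
Σ=2b of 2 (94bpm 2/4) — PASS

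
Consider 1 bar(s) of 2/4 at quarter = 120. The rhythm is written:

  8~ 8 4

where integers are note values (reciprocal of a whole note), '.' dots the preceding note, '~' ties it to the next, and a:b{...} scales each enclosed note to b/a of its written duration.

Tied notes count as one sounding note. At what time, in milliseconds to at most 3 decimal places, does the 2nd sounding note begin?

note 2 onset = 1b = 500.0ms

1. 0.0ms @ 0 + 500.0ms (1)
2. 500.0ms @ 1 + 500.0ms (1)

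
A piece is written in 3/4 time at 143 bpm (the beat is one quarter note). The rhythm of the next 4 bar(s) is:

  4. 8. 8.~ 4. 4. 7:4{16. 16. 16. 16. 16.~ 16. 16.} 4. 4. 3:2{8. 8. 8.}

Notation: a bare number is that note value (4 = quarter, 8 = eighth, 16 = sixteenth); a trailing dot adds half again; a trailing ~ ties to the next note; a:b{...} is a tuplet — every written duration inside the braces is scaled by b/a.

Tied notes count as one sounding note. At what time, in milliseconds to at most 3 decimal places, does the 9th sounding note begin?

note 9 onset = 48/7b = 2877.123ms

1. 0.0ms @ 0 + 629.371ms (3/2)
2. 629.371ms @ 3/2 + 314.685ms (3/4)
3. 944.056ms @ 9/4 + 944.056ms (9/4)
4. 1888.112ms @ 9/2 + 629.371ms (3/2)
5. 2517.483ms @ 6 + 89.91ms (3/14)
6. 2607.393ms @ 87/14 + 89.91ms (3/14)
7. 2697.303ms @ 45/7 + 89.91ms (3/14)
8. 2787.213ms @ 93/14 + 89.91ms (3/14)
9. 2877.123ms @ 48/7 + 179.82ms (3/7)
10. 3056.943ms @ 51/7 + 89.91ms (3/14)
11. 3146.853ms @ 15/2 + 629.371ms (3/2)
12. 3776.224ms @ 9 + 629.371ms (3/2)
13. 4405.594ms @ 21/2 + 209.79ms (1/2)
14. 4615.385ms @ 11 + 209.79ms (1/2)
15. 4825.175ms @ 23/2 + 209.79ms (1/2)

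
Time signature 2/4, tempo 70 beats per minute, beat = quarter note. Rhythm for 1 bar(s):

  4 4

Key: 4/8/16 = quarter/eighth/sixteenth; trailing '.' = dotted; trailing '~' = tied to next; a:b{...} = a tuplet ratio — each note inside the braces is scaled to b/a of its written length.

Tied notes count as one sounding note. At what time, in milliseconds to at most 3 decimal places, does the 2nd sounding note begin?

1. 0.0ms @ 0 + 857.143ms (1)
2. 857.143ms @ 1 + 857.143ms (1)

note 2 onset = 1b = 857.143ms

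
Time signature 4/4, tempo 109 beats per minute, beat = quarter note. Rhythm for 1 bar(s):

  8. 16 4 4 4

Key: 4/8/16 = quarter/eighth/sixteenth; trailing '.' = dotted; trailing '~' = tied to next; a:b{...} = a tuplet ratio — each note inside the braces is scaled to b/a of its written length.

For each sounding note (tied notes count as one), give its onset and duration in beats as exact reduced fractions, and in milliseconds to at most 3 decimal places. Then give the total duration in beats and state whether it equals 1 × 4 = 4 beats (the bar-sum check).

1) 0.0ms=0b +412.844ms=3/4b
2) 412.844ms=3/4b +137.615ms=1/4b
3) 550.459ms=1b +550.459ms=1b
4) 1100.917ms=2b +550.459ms=1b
5) 1651.376ms=3b +550.459ms=1b
Σ=4b of 4 (109bpm 4/4) — PASS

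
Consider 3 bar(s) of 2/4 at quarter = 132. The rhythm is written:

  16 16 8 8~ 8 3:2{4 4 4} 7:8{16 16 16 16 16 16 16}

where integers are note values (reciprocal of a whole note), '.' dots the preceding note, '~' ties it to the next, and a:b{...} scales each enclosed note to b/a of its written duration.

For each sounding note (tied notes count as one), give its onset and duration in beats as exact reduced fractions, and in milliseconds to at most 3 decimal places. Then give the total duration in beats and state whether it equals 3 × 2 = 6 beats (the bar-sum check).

1) 0.0ms=0b +113.636ms=1/4b
2) 113.636ms=1/4b +113.636ms=1/4b
3) 227.273ms=1/2b +227.273ms=1/2b
4) 454.545ms=1b +454.545ms=1b
5) 909.091ms=2b +303.03ms=2/3b
6) 1212.121ms=8/3b +303.03ms=2/3b
7) 1515.152ms=10/3b +303.03ms=2/3b
8) 1818.182ms=4b +129.87ms=2/7b
9) 1948.052ms=30/7b +129.87ms=2/7b
10) 2077.922ms=32/7b +129.87ms=2/7b
11) 2207.792ms=34/7b +129.87ms=2/7b
12) 2337.662ms=36/7b +129.87ms=2/7b
13) 2467.532ms=38/7b +129.87ms=2/7b
14) 2597.403ms=40/7b +129.87ms=2/7b
Σ=6b of 6 (132bpm 2/4) — PASS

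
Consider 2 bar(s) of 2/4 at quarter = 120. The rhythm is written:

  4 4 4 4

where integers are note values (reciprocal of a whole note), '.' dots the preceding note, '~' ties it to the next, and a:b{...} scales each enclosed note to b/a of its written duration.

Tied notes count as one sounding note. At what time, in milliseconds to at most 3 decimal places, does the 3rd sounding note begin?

note 3 onset = 2b = 1000.0ms

1. 0.0ms @ 0 + 500.0ms (1)
2. 500.0ms @ 1 + 500.0ms (1)
3. 1000.0ms @ 2 + 500.0ms (1)
4. 1500.0ms @ 3 + 500.0ms (1)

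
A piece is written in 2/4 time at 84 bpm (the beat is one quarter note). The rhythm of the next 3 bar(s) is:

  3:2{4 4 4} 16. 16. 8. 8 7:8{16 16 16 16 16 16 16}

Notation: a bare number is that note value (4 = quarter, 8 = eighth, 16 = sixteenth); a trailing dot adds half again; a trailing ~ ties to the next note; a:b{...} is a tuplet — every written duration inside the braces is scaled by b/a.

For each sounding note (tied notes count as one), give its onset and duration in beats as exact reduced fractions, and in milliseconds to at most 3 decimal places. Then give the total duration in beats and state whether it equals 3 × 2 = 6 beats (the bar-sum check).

1) 0.0ms=0b +476.19ms=2/3b
2) 476.19ms=2/3b +476.19ms=2/3b
3) 952.381ms=4/3b +476.19ms=2/3b
4) 1428.571ms=2b +267.857ms=3/8b
5) 1696.429ms=19/8b +267.857ms=3/8b
6) 1964.286ms=11/4b +535.714ms=3/4b
7) 2500.0ms=7/2b +357.143ms=1/2b
8) 2857.143ms=4b +204.082ms=2/7b
9) 3061.224ms=30/7b +204.082ms=2/7b
10) 3265.306ms=32/7b +204.082ms=2/7b
11) 3469.388ms=34/7b +204.082ms=2/7b
12) 3673.469ms=36/7b +204.082ms=2/7b
13) 3877.551ms=38/7b +204.082ms=2/7b
14) 4081.633ms=40/7b +204.082ms=2/7b
Σ=6b of 6 (84bpm 2/4) — PASS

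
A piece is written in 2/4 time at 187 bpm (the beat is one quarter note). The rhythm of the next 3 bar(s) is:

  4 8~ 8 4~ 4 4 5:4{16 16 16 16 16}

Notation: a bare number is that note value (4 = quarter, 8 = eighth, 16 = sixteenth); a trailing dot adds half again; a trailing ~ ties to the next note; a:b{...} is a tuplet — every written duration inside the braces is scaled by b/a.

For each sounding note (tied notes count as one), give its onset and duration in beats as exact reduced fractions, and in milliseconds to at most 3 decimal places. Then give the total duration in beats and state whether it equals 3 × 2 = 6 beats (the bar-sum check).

1) 0.0ms=0b +320.856ms=1b
2) 320.856ms=1b +320.856ms=1b
3) 641.711ms=2b +641.711ms=2b
4) 1283.422ms=4b +320.856ms=1b
5) 1604.278ms=5b +64.171ms=1/5b
6) 1668.449ms=26/5b +64.171ms=1/5b
7) 1732.62ms=27/5b +64.171ms=1/5b
8) 1796.791ms=28/5b +64.171ms=1/5b
9) 1860.963ms=29/5b +64.171ms=1/5b
Σ=6b of 6 (187bpm 2/4) — PASS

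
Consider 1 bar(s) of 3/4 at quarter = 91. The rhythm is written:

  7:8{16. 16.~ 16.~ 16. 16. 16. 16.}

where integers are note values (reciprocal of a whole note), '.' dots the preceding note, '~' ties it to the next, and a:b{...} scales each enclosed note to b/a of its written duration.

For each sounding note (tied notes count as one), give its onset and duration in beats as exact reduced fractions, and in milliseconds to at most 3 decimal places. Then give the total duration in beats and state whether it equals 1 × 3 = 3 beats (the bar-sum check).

1) 0.0ms=0b +282.575ms=3/7b
2) 282.575ms=3/7b +847.724ms=9/7b
3) 1130.298ms=12/7b +282.575ms=3/7b
4) 1412.873ms=15/7b +282.575ms=3/7b
5) 1695.447ms=18/7b +282.575ms=3/7b
Σ=3b of 3 (91bpm 3/4) — PASS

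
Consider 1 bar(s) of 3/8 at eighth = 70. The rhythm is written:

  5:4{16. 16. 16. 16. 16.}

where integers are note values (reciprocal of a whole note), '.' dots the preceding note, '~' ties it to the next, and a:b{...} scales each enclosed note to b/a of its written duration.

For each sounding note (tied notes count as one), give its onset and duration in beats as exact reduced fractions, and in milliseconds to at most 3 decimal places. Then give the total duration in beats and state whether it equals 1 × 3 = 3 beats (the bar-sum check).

1) 0.0ms=0b +514.286ms=3/5b
2) 514.286ms=3/5b +514.286ms=3/5b
3) 1028.571ms=6/5b +514.286ms=3/5b
4) 1542.857ms=9/5b +514.286ms=3/5b
5) 2057.143ms=12/5b +514.286ms=3/5b
Σ=3b of 3 (70bpm 3/8) — PASS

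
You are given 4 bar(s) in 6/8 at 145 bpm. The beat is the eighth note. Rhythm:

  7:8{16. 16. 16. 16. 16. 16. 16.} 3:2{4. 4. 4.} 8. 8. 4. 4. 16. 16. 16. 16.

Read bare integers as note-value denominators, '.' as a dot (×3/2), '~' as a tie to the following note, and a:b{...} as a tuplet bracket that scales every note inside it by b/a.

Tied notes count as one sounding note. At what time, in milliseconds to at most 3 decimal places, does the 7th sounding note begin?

note 7 onset = 36/7b = 2128.079ms

1. 0.0ms @ 0 + 354.68ms (6/7)
2. 354.68ms @ 6/7 + 354.68ms (6/7)
3. 709.36ms @ 12/7 + 354.68ms (6/7)
4. 1064.039ms @ 18/7 + 354.68ms (6/7)
5. 1418.719ms @ 24/7 + 354.68ms (6/7)
6. 1773.399ms @ 30/7 + 354.68ms (6/7)
7. 2128.079ms @ 36/7 + 354.68ms (6/7)
8. 2482.759ms @ 6 + 827.586ms (2)
9. 3310.345ms @ 8 + 827.586ms (2)
10. 4137.931ms @ 10 + 827.586ms (2)
11. 4965.517ms @ 12 + 620.69ms (3/2)
12. 5586.207ms @ 27/2 + 620.69ms (3/2)
13. 6206.897ms @ 15 + 1241.379ms (3)
14. 7448.276ms @ 18 + 1241.379ms (3)
15. 8689.655ms @ 21 + 310.345ms (3/4)
16. 9000.0ms @ 87/4 + 310.345ms (3/4)
17. 9310.345ms @ 45/2 + 310.345ms (3/4)
18. 9620.69ms @ 93/4 + 310.345ms (3/4)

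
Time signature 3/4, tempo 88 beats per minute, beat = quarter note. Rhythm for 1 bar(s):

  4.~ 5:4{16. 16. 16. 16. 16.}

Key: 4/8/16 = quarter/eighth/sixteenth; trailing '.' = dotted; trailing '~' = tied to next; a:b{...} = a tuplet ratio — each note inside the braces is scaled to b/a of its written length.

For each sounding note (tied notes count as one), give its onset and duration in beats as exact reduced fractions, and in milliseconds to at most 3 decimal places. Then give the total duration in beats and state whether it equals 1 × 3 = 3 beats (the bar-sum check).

1) 0.0ms=0b +1227.273ms=9/5b
2) 1227.273ms=9/5b +204.545ms=3/10b
3) 1431.818ms=21/10b +204.545ms=3/10b
4) 1636.364ms=12/5b +204.545ms=3/10b
5) 1840.909ms=27/10b +204.545ms=3/10b
Σ=3b of 3 (88bpm 3/4) — PASS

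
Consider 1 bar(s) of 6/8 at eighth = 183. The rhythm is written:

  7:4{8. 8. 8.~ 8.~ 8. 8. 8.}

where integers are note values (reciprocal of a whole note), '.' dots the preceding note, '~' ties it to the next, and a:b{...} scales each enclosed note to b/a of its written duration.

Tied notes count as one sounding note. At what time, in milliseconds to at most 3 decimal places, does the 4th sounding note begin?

note 4 onset = 30/7b = 1405.152ms

1. 0.0ms @ 0 + 281.03ms (6/7)
2. 281.03ms @ 6/7 + 281.03ms (6/7)
3. 562.061ms @ 12/7 + 843.091ms (18/7)
4. 1405.152ms @ 30/7 + 281.03ms (6/7)
5. 1686.183ms @ 36/7 + 281.03ms (6/7)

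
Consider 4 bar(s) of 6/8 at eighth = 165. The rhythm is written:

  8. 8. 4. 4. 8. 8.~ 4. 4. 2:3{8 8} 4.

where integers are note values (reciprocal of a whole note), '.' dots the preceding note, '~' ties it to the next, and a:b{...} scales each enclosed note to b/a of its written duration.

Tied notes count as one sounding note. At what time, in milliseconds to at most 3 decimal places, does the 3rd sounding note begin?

note 3 onset = 3b = 1090.909ms

1. 0.0ms @ 0 + 545.455ms (3/2)
2. 545.455ms @ 3/2 + 545.455ms (3/2)
3. 1090.909ms @ 3 + 1090.909ms (3)
4. 2181.818ms @ 6 + 1090.909ms (3)
5. 3272.727ms @ 9 + 545.455ms (3/2)
6. 3818.182ms @ 21/2 + 1636.364ms (9/2)
7. 5454.545ms @ 15 + 1090.909ms (3)
8. 6545.455ms @ 18 + 545.455ms (3/2)
9. 7090.909ms @ 39/2 + 545.455ms (3/2)
10. 7636.364ms @ 21 + 1090.909ms (3)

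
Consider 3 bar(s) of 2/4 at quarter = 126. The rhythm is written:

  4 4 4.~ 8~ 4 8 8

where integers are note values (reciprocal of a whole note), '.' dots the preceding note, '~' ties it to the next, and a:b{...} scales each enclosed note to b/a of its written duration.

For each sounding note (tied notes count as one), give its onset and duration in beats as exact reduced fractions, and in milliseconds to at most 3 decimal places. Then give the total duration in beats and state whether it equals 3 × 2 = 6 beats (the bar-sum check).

1) 0.0ms=0b +476.19ms=1b
2) 476.19ms=1b +476.19ms=1b
3) 952.381ms=2b +1428.571ms=3b
4) 2380.952ms=5b +238.095ms=1/2b
5) 2619.048ms=11/2b +238.095ms=1/2b
Σ=6b of 6 (126bpm 2/4) — PASS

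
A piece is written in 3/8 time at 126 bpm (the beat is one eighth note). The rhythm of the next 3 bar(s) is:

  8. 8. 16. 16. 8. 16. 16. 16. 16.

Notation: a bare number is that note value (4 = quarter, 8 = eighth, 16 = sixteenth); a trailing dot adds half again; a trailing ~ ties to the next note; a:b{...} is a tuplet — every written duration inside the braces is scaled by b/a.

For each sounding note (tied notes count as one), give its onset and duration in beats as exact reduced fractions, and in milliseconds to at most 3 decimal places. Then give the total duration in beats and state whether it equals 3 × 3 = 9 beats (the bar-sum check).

1) 0.0ms=0b +714.286ms=3/2b
2) 714.286ms=3/2b +714.286ms=3/2b
3) 1428.571ms=3b +357.143ms=3/4b
4) 1785.714ms=15/4b +357.143ms=3/4b
5) 2142.857ms=9/2b +714.286ms=3/2b
6) 2857.143ms=6b +357.143ms=3/4b
7) 3214.286ms=27/4b +357.143ms=3/4b
8) 3571.429ms=15/2b +357.143ms=3/4b
9) 3928.571ms=33/4b +357.143ms=3/4b
Σ=9b of 9 (126bpm 3/8) — PASS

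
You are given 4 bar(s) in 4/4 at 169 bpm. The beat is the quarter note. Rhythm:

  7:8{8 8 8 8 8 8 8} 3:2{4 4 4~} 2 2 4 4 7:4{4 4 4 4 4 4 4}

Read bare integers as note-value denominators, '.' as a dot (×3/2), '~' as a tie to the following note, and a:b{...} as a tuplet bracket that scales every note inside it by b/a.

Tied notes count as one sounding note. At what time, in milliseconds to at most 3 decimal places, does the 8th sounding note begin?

1. 0.0ms @ 0 + 202.874ms (4/7)
2. 202.874ms @ 4/7 + 202.874ms (4/7)
3. 405.748ms @ 8/7 + 202.874ms (4/7)
4. 608.622ms @ 12/7 + 202.874ms (4/7)
5. 811.496ms @ 16/7 + 202.874ms (4/7)
6. 1014.37ms @ 20/7 + 202.874ms (4/7)
7. 1217.244ms @ 24/7 + 202.874ms (4/7)
8. 1420.118ms @ 4 + 236.686ms (2/3)
9. 1656.805ms @ 14/3 + 236.686ms (2/3)
10. 1893.491ms @ 16/3 + 946.746ms (8/3)
11. 2840.237ms @ 8 + 710.059ms (2)
12. 3550.296ms @ 10 + 355.03ms (1)
13. 3905.325ms @ 11 + 355.03ms (1)
14. 4260.355ms @ 12 + 202.874ms (4/7)
15. 4463.229ms @ 88/7 + 202.874ms (4/7)
16. 4666.103ms @ 92/7 + 202.874ms (4/7)
17. 4868.977ms @ 96/7 + 202.874ms (4/7)
18. 5071.851ms @ 100/7 + 202.874ms (4/7)
19. 5274.725ms @ 104/7 + 202.874ms (4/7)
20. 5477.599ms @ 108/7 + 202.874ms (4/7)

note 8 onset = 4b = 1420.118ms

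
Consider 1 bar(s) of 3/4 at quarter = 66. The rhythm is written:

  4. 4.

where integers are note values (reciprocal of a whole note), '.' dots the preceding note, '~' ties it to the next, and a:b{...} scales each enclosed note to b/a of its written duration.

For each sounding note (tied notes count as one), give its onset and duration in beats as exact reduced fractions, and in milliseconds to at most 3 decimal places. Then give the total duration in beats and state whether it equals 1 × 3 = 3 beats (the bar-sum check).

1) 0.0ms=0b +1363.636ms=3/2b
2) 1363.636ms=3/2b +1363.636ms=3/2b
Σ=3b of 3 (66bpm 3/4) — PASS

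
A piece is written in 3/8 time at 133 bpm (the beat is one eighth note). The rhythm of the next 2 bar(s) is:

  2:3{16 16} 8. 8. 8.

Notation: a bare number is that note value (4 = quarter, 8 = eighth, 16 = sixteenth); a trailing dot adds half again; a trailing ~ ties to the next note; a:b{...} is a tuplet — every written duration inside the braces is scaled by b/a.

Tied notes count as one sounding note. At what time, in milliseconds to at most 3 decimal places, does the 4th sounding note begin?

1. 0.0ms @ 0 + 338.346ms (3/4)
2. 338.346ms @ 3/4 + 338.346ms (3/4)
3. 676.692ms @ 3/2 + 676.692ms (3/2)
4. 1353.383ms @ 3 + 676.692ms (3/2)
5. 2030.075ms @ 9/2 + 676.692ms (3/2)

note 4 onset = 3b = 1353.383ms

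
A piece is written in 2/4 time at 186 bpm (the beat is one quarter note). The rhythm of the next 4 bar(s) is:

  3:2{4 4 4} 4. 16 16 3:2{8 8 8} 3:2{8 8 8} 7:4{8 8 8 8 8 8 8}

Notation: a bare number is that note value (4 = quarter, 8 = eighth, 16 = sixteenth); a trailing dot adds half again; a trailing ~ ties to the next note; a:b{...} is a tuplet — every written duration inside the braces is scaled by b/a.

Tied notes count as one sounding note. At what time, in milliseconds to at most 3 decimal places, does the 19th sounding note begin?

1. 0.0ms @ 0 + 215.054ms (2/3)
2. 215.054ms @ 2/3 + 215.054ms (2/3)
3. 430.108ms @ 4/3 + 215.054ms (2/3)
4. 645.161ms @ 2 + 483.871ms (3/2)
5. 1129.032ms @ 7/2 + 80.645ms (1/4)
6. 1209.677ms @ 15/4 + 80.645ms (1/4)
7. 1290.323ms @ 4 + 107.527ms (1/3)
8. 1397.849ms @ 13/3 + 107.527ms (1/3)
9. 1505.376ms @ 14/3 + 107.527ms (1/3)
10. 1612.903ms @ 5 + 107.527ms (1/3)
11. 1720.43ms @ 16/3 + 107.527ms (1/3)
12. 1827.957ms @ 17/3 + 107.527ms (1/3)
13. 1935.484ms @ 6 + 92.166ms (2/7)
14. 2027.65ms @ 44/7 + 92.166ms (2/7)
15. 2119.816ms @ 46/7 + 92.166ms (2/7)
16. 2211.982ms @ 48/7 + 92.166ms (2/7)
17. 2304.147ms @ 50/7 + 92.166ms (2/7)
18. 2396.313ms @ 52/7 + 92.166ms (2/7)
19. 2488.479ms @ 54/7 + 92.166ms (2/7)

note 19 onset = 54/7b = 2488.479ms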